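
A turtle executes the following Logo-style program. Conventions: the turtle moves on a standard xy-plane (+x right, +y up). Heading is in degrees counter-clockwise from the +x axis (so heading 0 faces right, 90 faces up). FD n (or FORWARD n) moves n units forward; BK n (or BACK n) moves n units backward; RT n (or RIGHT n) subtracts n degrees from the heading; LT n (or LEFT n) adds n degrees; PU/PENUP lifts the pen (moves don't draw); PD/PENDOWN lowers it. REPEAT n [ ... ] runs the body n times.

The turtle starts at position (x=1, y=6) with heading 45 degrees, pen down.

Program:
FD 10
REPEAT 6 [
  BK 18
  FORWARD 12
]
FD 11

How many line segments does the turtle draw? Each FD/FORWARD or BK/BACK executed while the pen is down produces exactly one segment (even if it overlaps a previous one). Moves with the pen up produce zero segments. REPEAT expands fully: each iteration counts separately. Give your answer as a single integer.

Answer: 14

Derivation:
Executing turtle program step by step:
Start: pos=(1,6), heading=45, pen down
FD 10: (1,6) -> (8.071,13.071) [heading=45, draw]
REPEAT 6 [
  -- iteration 1/6 --
  BK 18: (8.071,13.071) -> (-4.657,0.343) [heading=45, draw]
  FD 12: (-4.657,0.343) -> (3.828,8.828) [heading=45, draw]
  -- iteration 2/6 --
  BK 18: (3.828,8.828) -> (-8.899,-3.899) [heading=45, draw]
  FD 12: (-8.899,-3.899) -> (-0.414,4.586) [heading=45, draw]
  -- iteration 3/6 --
  BK 18: (-0.414,4.586) -> (-13.142,-8.142) [heading=45, draw]
  FD 12: (-13.142,-8.142) -> (-4.657,0.343) [heading=45, draw]
  -- iteration 4/6 --
  BK 18: (-4.657,0.343) -> (-17.385,-12.385) [heading=45, draw]
  FD 12: (-17.385,-12.385) -> (-8.899,-3.899) [heading=45, draw]
  -- iteration 5/6 --
  BK 18: (-8.899,-3.899) -> (-21.627,-16.627) [heading=45, draw]
  FD 12: (-21.627,-16.627) -> (-13.142,-8.142) [heading=45, draw]
  -- iteration 6/6 --
  BK 18: (-13.142,-8.142) -> (-25.87,-20.87) [heading=45, draw]
  FD 12: (-25.87,-20.87) -> (-17.385,-12.385) [heading=45, draw]
]
FD 11: (-17.385,-12.385) -> (-9.607,-4.607) [heading=45, draw]
Final: pos=(-9.607,-4.607), heading=45, 14 segment(s) drawn
Segments drawn: 14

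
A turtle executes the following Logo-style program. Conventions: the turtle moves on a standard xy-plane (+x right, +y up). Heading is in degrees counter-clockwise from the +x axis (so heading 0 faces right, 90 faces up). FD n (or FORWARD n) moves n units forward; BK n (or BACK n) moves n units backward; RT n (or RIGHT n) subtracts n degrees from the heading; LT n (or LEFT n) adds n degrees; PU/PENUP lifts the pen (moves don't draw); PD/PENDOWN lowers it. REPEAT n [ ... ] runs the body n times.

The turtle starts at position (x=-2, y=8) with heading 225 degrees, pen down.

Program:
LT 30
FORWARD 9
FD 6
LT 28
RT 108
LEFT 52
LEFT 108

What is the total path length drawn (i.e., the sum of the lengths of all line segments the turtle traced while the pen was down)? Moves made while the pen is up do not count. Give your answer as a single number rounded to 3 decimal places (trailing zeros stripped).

Answer: 15

Derivation:
Executing turtle program step by step:
Start: pos=(-2,8), heading=225, pen down
LT 30: heading 225 -> 255
FD 9: (-2,8) -> (-4.329,-0.693) [heading=255, draw]
FD 6: (-4.329,-0.693) -> (-5.882,-6.489) [heading=255, draw]
LT 28: heading 255 -> 283
RT 108: heading 283 -> 175
LT 52: heading 175 -> 227
LT 108: heading 227 -> 335
Final: pos=(-5.882,-6.489), heading=335, 2 segment(s) drawn

Segment lengths:
  seg 1: (-2,8) -> (-4.329,-0.693), length = 9
  seg 2: (-4.329,-0.693) -> (-5.882,-6.489), length = 6
Total = 15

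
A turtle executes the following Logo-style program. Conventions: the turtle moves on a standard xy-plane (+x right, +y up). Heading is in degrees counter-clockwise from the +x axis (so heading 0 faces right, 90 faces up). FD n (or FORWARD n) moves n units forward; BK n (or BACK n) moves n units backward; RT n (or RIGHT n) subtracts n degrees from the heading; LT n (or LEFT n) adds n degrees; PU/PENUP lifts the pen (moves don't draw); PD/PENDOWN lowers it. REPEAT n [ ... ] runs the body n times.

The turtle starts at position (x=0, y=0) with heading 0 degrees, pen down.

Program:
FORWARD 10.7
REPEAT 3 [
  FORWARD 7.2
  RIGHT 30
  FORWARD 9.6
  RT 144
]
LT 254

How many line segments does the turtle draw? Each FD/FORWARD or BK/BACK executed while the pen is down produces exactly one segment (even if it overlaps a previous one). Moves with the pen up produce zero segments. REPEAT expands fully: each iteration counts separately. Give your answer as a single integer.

Answer: 7

Derivation:
Executing turtle program step by step:
Start: pos=(0,0), heading=0, pen down
FD 10.7: (0,0) -> (10.7,0) [heading=0, draw]
REPEAT 3 [
  -- iteration 1/3 --
  FD 7.2: (10.7,0) -> (17.9,0) [heading=0, draw]
  RT 30: heading 0 -> 330
  FD 9.6: (17.9,0) -> (26.214,-4.8) [heading=330, draw]
  RT 144: heading 330 -> 186
  -- iteration 2/3 --
  FD 7.2: (26.214,-4.8) -> (19.053,-5.553) [heading=186, draw]
  RT 30: heading 186 -> 156
  FD 9.6: (19.053,-5.553) -> (10.283,-1.648) [heading=156, draw]
  RT 144: heading 156 -> 12
  -- iteration 3/3 --
  FD 7.2: (10.283,-1.648) -> (17.326,-0.151) [heading=12, draw]
  RT 30: heading 12 -> 342
  FD 9.6: (17.326,-0.151) -> (26.456,-3.118) [heading=342, draw]
  RT 144: heading 342 -> 198
]
LT 254: heading 198 -> 92
Final: pos=(26.456,-3.118), heading=92, 7 segment(s) drawn
Segments drawn: 7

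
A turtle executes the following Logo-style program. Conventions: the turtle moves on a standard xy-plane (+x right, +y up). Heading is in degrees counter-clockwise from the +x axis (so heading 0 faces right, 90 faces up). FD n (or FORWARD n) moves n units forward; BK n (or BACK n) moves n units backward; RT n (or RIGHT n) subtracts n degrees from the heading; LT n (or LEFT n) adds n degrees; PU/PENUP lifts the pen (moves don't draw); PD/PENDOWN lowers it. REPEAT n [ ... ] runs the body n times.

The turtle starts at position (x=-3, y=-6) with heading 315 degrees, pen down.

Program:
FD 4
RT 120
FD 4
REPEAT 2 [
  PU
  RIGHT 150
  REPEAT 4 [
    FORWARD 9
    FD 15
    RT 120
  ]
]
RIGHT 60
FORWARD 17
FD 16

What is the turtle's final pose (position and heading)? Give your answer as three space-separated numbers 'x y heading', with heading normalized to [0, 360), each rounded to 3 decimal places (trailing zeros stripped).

Answer: 19.299 0.743 315

Derivation:
Executing turtle program step by step:
Start: pos=(-3,-6), heading=315, pen down
FD 4: (-3,-6) -> (-0.172,-8.828) [heading=315, draw]
RT 120: heading 315 -> 195
FD 4: (-0.172,-8.828) -> (-4.035,-9.864) [heading=195, draw]
REPEAT 2 [
  -- iteration 1/2 --
  PU: pen up
  RT 150: heading 195 -> 45
  REPEAT 4 [
    -- iteration 1/4 --
    FD 9: (-4.035,-9.864) -> (2.329,-3.5) [heading=45, move]
    FD 15: (2.329,-3.5) -> (12.935,7.107) [heading=45, move]
    RT 120: heading 45 -> 285
    -- iteration 2/4 --
    FD 9: (12.935,7.107) -> (15.265,-1.586) [heading=285, move]
    FD 15: (15.265,-1.586) -> (19.147,-16.075) [heading=285, move]
    RT 120: heading 285 -> 165
    -- iteration 3/4 --
    FD 9: (19.147,-16.075) -> (10.454,-13.746) [heading=165, move]
    FD 15: (10.454,-13.746) -> (-4.035,-9.864) [heading=165, move]
    RT 120: heading 165 -> 45
    -- iteration 4/4 --
    FD 9: (-4.035,-9.864) -> (2.329,-3.5) [heading=45, move]
    FD 15: (2.329,-3.5) -> (12.935,7.107) [heading=45, move]
    RT 120: heading 45 -> 285
  ]
  -- iteration 2/2 --
  PU: pen up
  RT 150: heading 285 -> 135
  REPEAT 4 [
    -- iteration 1/4 --
    FD 9: (12.935,7.107) -> (6.571,13.471) [heading=135, move]
    FD 15: (6.571,13.471) -> (-4.035,24.077) [heading=135, move]
    RT 120: heading 135 -> 15
    -- iteration 2/4 --
    FD 9: (-4.035,24.077) -> (4.658,26.407) [heading=15, move]
    FD 15: (4.658,26.407) -> (19.147,30.289) [heading=15, move]
    RT 120: heading 15 -> 255
    -- iteration 3/4 --
    FD 9: (19.147,30.289) -> (16.818,21.596) [heading=255, move]
    FD 15: (16.818,21.596) -> (12.935,7.107) [heading=255, move]
    RT 120: heading 255 -> 135
    -- iteration 4/4 --
    FD 9: (12.935,7.107) -> (6.571,13.471) [heading=135, move]
    FD 15: (6.571,13.471) -> (-4.035,24.077) [heading=135, move]
    RT 120: heading 135 -> 15
  ]
]
RT 60: heading 15 -> 315
FD 17: (-4.035,24.077) -> (7.986,12.057) [heading=315, move]
FD 16: (7.986,12.057) -> (19.299,0.743) [heading=315, move]
Final: pos=(19.299,0.743), heading=315, 2 segment(s) drawn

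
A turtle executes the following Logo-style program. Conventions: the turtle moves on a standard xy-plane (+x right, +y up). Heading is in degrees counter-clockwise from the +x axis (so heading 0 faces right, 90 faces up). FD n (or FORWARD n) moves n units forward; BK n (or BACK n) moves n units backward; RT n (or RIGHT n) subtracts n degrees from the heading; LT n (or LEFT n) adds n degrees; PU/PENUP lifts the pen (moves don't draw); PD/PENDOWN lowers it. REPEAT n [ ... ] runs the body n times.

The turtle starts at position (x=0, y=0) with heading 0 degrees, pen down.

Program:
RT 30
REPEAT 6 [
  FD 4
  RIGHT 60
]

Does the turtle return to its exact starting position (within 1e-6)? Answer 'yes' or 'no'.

Answer: yes

Derivation:
Executing turtle program step by step:
Start: pos=(0,0), heading=0, pen down
RT 30: heading 0 -> 330
REPEAT 6 [
  -- iteration 1/6 --
  FD 4: (0,0) -> (3.464,-2) [heading=330, draw]
  RT 60: heading 330 -> 270
  -- iteration 2/6 --
  FD 4: (3.464,-2) -> (3.464,-6) [heading=270, draw]
  RT 60: heading 270 -> 210
  -- iteration 3/6 --
  FD 4: (3.464,-6) -> (0,-8) [heading=210, draw]
  RT 60: heading 210 -> 150
  -- iteration 4/6 --
  FD 4: (0,-8) -> (-3.464,-6) [heading=150, draw]
  RT 60: heading 150 -> 90
  -- iteration 5/6 --
  FD 4: (-3.464,-6) -> (-3.464,-2) [heading=90, draw]
  RT 60: heading 90 -> 30
  -- iteration 6/6 --
  FD 4: (-3.464,-2) -> (0,0) [heading=30, draw]
  RT 60: heading 30 -> 330
]
Final: pos=(0,0), heading=330, 6 segment(s) drawn

Start position: (0, 0)
Final position: (0, 0)
Distance = 0; < 1e-6 -> CLOSED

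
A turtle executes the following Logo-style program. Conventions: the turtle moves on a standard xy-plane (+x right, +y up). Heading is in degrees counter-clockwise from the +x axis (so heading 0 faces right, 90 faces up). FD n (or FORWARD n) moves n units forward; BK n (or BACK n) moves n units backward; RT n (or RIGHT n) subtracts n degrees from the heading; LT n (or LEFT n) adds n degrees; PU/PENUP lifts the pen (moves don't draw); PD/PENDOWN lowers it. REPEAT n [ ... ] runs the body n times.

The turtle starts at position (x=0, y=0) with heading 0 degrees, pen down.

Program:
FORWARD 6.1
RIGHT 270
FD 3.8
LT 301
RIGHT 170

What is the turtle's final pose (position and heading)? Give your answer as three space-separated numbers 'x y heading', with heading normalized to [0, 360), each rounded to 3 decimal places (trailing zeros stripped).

Executing turtle program step by step:
Start: pos=(0,0), heading=0, pen down
FD 6.1: (0,0) -> (6.1,0) [heading=0, draw]
RT 270: heading 0 -> 90
FD 3.8: (6.1,0) -> (6.1,3.8) [heading=90, draw]
LT 301: heading 90 -> 31
RT 170: heading 31 -> 221
Final: pos=(6.1,3.8), heading=221, 2 segment(s) drawn

Answer: 6.1 3.8 221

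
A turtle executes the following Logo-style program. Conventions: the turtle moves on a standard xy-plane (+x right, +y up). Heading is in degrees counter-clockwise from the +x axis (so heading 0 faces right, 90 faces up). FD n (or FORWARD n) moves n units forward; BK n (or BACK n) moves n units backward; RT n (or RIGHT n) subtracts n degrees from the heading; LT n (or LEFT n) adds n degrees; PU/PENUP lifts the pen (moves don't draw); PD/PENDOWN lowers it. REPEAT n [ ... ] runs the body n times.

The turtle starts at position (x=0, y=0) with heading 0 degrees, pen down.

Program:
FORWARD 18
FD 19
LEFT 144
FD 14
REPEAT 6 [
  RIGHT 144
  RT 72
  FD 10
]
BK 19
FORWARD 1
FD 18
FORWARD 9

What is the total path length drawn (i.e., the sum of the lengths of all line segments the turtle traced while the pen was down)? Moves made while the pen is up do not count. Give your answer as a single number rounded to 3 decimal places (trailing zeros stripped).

Answer: 158

Derivation:
Executing turtle program step by step:
Start: pos=(0,0), heading=0, pen down
FD 18: (0,0) -> (18,0) [heading=0, draw]
FD 19: (18,0) -> (37,0) [heading=0, draw]
LT 144: heading 0 -> 144
FD 14: (37,0) -> (25.674,8.229) [heading=144, draw]
REPEAT 6 [
  -- iteration 1/6 --
  RT 144: heading 144 -> 0
  RT 72: heading 0 -> 288
  FD 10: (25.674,8.229) -> (28.764,-1.282) [heading=288, draw]
  -- iteration 2/6 --
  RT 144: heading 288 -> 144
  RT 72: heading 144 -> 72
  FD 10: (28.764,-1.282) -> (31.854,8.229) [heading=72, draw]
  -- iteration 3/6 --
  RT 144: heading 72 -> 288
  RT 72: heading 288 -> 216
  FD 10: (31.854,8.229) -> (23.764,2.351) [heading=216, draw]
  -- iteration 4/6 --
  RT 144: heading 216 -> 72
  RT 72: heading 72 -> 0
  FD 10: (23.764,2.351) -> (33.764,2.351) [heading=0, draw]
  -- iteration 5/6 --
  RT 144: heading 0 -> 216
  RT 72: heading 216 -> 144
  FD 10: (33.764,2.351) -> (25.674,8.229) [heading=144, draw]
  -- iteration 6/6 --
  RT 144: heading 144 -> 0
  RT 72: heading 0 -> 288
  FD 10: (25.674,8.229) -> (28.764,-1.282) [heading=288, draw]
]
BK 19: (28.764,-1.282) -> (22.893,16.789) [heading=288, draw]
FD 1: (22.893,16.789) -> (23.202,15.837) [heading=288, draw]
FD 18: (23.202,15.837) -> (28.764,-1.282) [heading=288, draw]
FD 9: (28.764,-1.282) -> (31.545,-9.841) [heading=288, draw]
Final: pos=(31.545,-9.841), heading=288, 13 segment(s) drawn

Segment lengths:
  seg 1: (0,0) -> (18,0), length = 18
  seg 2: (18,0) -> (37,0), length = 19
  seg 3: (37,0) -> (25.674,8.229), length = 14
  seg 4: (25.674,8.229) -> (28.764,-1.282), length = 10
  seg 5: (28.764,-1.282) -> (31.854,8.229), length = 10
  seg 6: (31.854,8.229) -> (23.764,2.351), length = 10
  seg 7: (23.764,2.351) -> (33.764,2.351), length = 10
  seg 8: (33.764,2.351) -> (25.674,8.229), length = 10
  seg 9: (25.674,8.229) -> (28.764,-1.282), length = 10
  seg 10: (28.764,-1.282) -> (22.893,16.789), length = 19
  seg 11: (22.893,16.789) -> (23.202,15.837), length = 1
  seg 12: (23.202,15.837) -> (28.764,-1.282), length = 18
  seg 13: (28.764,-1.282) -> (31.545,-9.841), length = 9
Total = 158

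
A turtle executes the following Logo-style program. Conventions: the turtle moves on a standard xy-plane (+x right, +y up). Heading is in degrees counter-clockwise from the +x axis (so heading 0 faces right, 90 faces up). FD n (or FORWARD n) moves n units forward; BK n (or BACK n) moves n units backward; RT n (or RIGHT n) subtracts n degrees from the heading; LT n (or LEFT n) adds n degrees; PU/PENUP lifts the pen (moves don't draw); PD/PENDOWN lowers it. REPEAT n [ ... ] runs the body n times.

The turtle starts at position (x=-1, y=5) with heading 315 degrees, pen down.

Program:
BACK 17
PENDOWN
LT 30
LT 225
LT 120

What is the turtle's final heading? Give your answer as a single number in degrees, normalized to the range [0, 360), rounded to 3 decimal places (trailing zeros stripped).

Executing turtle program step by step:
Start: pos=(-1,5), heading=315, pen down
BK 17: (-1,5) -> (-13.021,17.021) [heading=315, draw]
PD: pen down
LT 30: heading 315 -> 345
LT 225: heading 345 -> 210
LT 120: heading 210 -> 330
Final: pos=(-13.021,17.021), heading=330, 1 segment(s) drawn

Answer: 330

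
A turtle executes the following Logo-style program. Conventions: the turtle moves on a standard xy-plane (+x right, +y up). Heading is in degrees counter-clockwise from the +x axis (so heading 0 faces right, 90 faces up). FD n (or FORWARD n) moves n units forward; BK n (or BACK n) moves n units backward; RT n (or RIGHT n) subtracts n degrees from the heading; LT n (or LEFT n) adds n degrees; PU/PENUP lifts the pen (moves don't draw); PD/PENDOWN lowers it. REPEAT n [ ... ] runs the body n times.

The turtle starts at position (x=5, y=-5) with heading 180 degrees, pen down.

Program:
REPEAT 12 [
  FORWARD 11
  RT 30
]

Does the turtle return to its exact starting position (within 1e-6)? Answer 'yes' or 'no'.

Executing turtle program step by step:
Start: pos=(5,-5), heading=180, pen down
REPEAT 12 [
  -- iteration 1/12 --
  FD 11: (5,-5) -> (-6,-5) [heading=180, draw]
  RT 30: heading 180 -> 150
  -- iteration 2/12 --
  FD 11: (-6,-5) -> (-15.526,0.5) [heading=150, draw]
  RT 30: heading 150 -> 120
  -- iteration 3/12 --
  FD 11: (-15.526,0.5) -> (-21.026,10.026) [heading=120, draw]
  RT 30: heading 120 -> 90
  -- iteration 4/12 --
  FD 11: (-21.026,10.026) -> (-21.026,21.026) [heading=90, draw]
  RT 30: heading 90 -> 60
  -- iteration 5/12 --
  FD 11: (-21.026,21.026) -> (-15.526,30.553) [heading=60, draw]
  RT 30: heading 60 -> 30
  -- iteration 6/12 --
  FD 11: (-15.526,30.553) -> (-6,36.053) [heading=30, draw]
  RT 30: heading 30 -> 0
  -- iteration 7/12 --
  FD 11: (-6,36.053) -> (5,36.053) [heading=0, draw]
  RT 30: heading 0 -> 330
  -- iteration 8/12 --
  FD 11: (5,36.053) -> (14.526,30.553) [heading=330, draw]
  RT 30: heading 330 -> 300
  -- iteration 9/12 --
  FD 11: (14.526,30.553) -> (20.026,21.026) [heading=300, draw]
  RT 30: heading 300 -> 270
  -- iteration 10/12 --
  FD 11: (20.026,21.026) -> (20.026,10.026) [heading=270, draw]
  RT 30: heading 270 -> 240
  -- iteration 11/12 --
  FD 11: (20.026,10.026) -> (14.526,0.5) [heading=240, draw]
  RT 30: heading 240 -> 210
  -- iteration 12/12 --
  FD 11: (14.526,0.5) -> (5,-5) [heading=210, draw]
  RT 30: heading 210 -> 180
]
Final: pos=(5,-5), heading=180, 12 segment(s) drawn

Start position: (5, -5)
Final position: (5, -5)
Distance = 0; < 1e-6 -> CLOSED

Answer: yes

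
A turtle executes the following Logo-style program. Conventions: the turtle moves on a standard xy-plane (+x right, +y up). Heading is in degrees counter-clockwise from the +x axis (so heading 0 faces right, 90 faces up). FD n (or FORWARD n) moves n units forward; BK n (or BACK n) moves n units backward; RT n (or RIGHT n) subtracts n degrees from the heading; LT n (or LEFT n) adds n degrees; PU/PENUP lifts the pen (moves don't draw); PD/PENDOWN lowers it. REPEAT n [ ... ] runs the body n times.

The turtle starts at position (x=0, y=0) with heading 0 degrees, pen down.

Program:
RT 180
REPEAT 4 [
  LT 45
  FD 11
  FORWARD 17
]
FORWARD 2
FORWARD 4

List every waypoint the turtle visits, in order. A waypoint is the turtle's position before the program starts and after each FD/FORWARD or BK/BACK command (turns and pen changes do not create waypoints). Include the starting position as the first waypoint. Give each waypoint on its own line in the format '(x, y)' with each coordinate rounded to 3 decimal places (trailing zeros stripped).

Executing turtle program step by step:
Start: pos=(0,0), heading=0, pen down
RT 180: heading 0 -> 180
REPEAT 4 [
  -- iteration 1/4 --
  LT 45: heading 180 -> 225
  FD 11: (0,0) -> (-7.778,-7.778) [heading=225, draw]
  FD 17: (-7.778,-7.778) -> (-19.799,-19.799) [heading=225, draw]
  -- iteration 2/4 --
  LT 45: heading 225 -> 270
  FD 11: (-19.799,-19.799) -> (-19.799,-30.799) [heading=270, draw]
  FD 17: (-19.799,-30.799) -> (-19.799,-47.799) [heading=270, draw]
  -- iteration 3/4 --
  LT 45: heading 270 -> 315
  FD 11: (-19.799,-47.799) -> (-12.021,-55.577) [heading=315, draw]
  FD 17: (-12.021,-55.577) -> (0,-67.598) [heading=315, draw]
  -- iteration 4/4 --
  LT 45: heading 315 -> 0
  FD 11: (0,-67.598) -> (11,-67.598) [heading=0, draw]
  FD 17: (11,-67.598) -> (28,-67.598) [heading=0, draw]
]
FD 2: (28,-67.598) -> (30,-67.598) [heading=0, draw]
FD 4: (30,-67.598) -> (34,-67.598) [heading=0, draw]
Final: pos=(34,-67.598), heading=0, 10 segment(s) drawn
Waypoints (11 total):
(0, 0)
(-7.778, -7.778)
(-19.799, -19.799)
(-19.799, -30.799)
(-19.799, -47.799)
(-12.021, -55.577)
(0, -67.598)
(11, -67.598)
(28, -67.598)
(30, -67.598)
(34, -67.598)

Answer: (0, 0)
(-7.778, -7.778)
(-19.799, -19.799)
(-19.799, -30.799)
(-19.799, -47.799)
(-12.021, -55.577)
(0, -67.598)
(11, -67.598)
(28, -67.598)
(30, -67.598)
(34, -67.598)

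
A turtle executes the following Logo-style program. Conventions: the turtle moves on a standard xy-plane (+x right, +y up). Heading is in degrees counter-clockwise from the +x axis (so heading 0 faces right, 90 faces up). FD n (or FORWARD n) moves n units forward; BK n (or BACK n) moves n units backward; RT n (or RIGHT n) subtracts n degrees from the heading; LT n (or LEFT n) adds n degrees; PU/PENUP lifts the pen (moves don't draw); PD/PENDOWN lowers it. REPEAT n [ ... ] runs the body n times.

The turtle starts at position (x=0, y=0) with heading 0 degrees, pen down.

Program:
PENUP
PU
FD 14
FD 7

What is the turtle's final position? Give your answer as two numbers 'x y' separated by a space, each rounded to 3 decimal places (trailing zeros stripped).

Answer: 21 0

Derivation:
Executing turtle program step by step:
Start: pos=(0,0), heading=0, pen down
PU: pen up
PU: pen up
FD 14: (0,0) -> (14,0) [heading=0, move]
FD 7: (14,0) -> (21,0) [heading=0, move]
Final: pos=(21,0), heading=0, 0 segment(s) drawn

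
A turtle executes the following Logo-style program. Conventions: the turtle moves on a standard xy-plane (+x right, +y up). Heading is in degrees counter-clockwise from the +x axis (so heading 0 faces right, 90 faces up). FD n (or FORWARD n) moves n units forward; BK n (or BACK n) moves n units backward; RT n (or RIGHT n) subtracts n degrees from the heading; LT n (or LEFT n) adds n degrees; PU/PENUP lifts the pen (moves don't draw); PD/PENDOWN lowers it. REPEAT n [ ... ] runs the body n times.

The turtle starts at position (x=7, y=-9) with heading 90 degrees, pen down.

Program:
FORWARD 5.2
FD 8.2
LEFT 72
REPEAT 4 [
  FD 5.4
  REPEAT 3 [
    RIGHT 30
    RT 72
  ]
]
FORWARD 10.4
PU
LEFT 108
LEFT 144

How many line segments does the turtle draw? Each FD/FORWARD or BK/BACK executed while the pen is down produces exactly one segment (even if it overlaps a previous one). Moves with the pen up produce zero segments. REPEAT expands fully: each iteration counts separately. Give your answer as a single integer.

Executing turtle program step by step:
Start: pos=(7,-9), heading=90, pen down
FD 5.2: (7,-9) -> (7,-3.8) [heading=90, draw]
FD 8.2: (7,-3.8) -> (7,4.4) [heading=90, draw]
LT 72: heading 90 -> 162
REPEAT 4 [
  -- iteration 1/4 --
  FD 5.4: (7,4.4) -> (1.864,6.069) [heading=162, draw]
  REPEAT 3 [
    -- iteration 1/3 --
    RT 30: heading 162 -> 132
    RT 72: heading 132 -> 60
    -- iteration 2/3 --
    RT 30: heading 60 -> 30
    RT 72: heading 30 -> 318
    -- iteration 3/3 --
    RT 30: heading 318 -> 288
    RT 72: heading 288 -> 216
  ]
  -- iteration 2/4 --
  FD 5.4: (1.864,6.069) -> (-2.504,2.895) [heading=216, draw]
  REPEAT 3 [
    -- iteration 1/3 --
    RT 30: heading 216 -> 186
    RT 72: heading 186 -> 114
    -- iteration 2/3 --
    RT 30: heading 114 -> 84
    RT 72: heading 84 -> 12
    -- iteration 3/3 --
    RT 30: heading 12 -> 342
    RT 72: heading 342 -> 270
  ]
  -- iteration 3/4 --
  FD 5.4: (-2.504,2.895) -> (-2.504,-2.505) [heading=270, draw]
  REPEAT 3 [
    -- iteration 1/3 --
    RT 30: heading 270 -> 240
    RT 72: heading 240 -> 168
    -- iteration 2/3 --
    RT 30: heading 168 -> 138
    RT 72: heading 138 -> 66
    -- iteration 3/3 --
    RT 30: heading 66 -> 36
    RT 72: heading 36 -> 324
  ]
  -- iteration 4/4 --
  FD 5.4: (-2.504,-2.505) -> (1.864,-5.679) [heading=324, draw]
  REPEAT 3 [
    -- iteration 1/3 --
    RT 30: heading 324 -> 294
    RT 72: heading 294 -> 222
    -- iteration 2/3 --
    RT 30: heading 222 -> 192
    RT 72: heading 192 -> 120
    -- iteration 3/3 --
    RT 30: heading 120 -> 90
    RT 72: heading 90 -> 18
  ]
]
FD 10.4: (1.864,-5.679) -> (11.755,-2.466) [heading=18, draw]
PU: pen up
LT 108: heading 18 -> 126
LT 144: heading 126 -> 270
Final: pos=(11.755,-2.466), heading=270, 7 segment(s) drawn
Segments drawn: 7

Answer: 7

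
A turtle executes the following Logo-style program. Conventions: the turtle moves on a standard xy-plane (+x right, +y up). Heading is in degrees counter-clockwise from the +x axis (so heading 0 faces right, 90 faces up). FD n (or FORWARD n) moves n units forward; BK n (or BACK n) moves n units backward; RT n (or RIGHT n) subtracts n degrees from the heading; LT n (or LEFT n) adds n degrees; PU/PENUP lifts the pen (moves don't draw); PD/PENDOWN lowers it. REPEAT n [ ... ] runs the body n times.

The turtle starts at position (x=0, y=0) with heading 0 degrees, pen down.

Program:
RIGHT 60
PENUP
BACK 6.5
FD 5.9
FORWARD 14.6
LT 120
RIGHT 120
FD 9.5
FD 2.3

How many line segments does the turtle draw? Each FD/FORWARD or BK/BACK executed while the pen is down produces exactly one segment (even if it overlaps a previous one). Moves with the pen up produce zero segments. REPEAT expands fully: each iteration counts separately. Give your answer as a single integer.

Answer: 0

Derivation:
Executing turtle program step by step:
Start: pos=(0,0), heading=0, pen down
RT 60: heading 0 -> 300
PU: pen up
BK 6.5: (0,0) -> (-3.25,5.629) [heading=300, move]
FD 5.9: (-3.25,5.629) -> (-0.3,0.52) [heading=300, move]
FD 14.6: (-0.3,0.52) -> (7,-12.124) [heading=300, move]
LT 120: heading 300 -> 60
RT 120: heading 60 -> 300
FD 9.5: (7,-12.124) -> (11.75,-20.352) [heading=300, move]
FD 2.3: (11.75,-20.352) -> (12.9,-22.343) [heading=300, move]
Final: pos=(12.9,-22.343), heading=300, 0 segment(s) drawn
Segments drawn: 0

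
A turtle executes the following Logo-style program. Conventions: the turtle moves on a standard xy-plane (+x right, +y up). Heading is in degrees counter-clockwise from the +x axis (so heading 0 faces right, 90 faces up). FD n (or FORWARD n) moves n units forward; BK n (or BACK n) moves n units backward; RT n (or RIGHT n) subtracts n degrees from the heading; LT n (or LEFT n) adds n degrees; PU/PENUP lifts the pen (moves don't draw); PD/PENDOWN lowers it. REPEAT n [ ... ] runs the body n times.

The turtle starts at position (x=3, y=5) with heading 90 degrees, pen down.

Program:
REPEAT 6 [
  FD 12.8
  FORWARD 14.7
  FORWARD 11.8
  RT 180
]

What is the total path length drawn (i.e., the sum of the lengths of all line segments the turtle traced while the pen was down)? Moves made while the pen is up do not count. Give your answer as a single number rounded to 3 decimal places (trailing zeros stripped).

Answer: 235.8

Derivation:
Executing turtle program step by step:
Start: pos=(3,5), heading=90, pen down
REPEAT 6 [
  -- iteration 1/6 --
  FD 12.8: (3,5) -> (3,17.8) [heading=90, draw]
  FD 14.7: (3,17.8) -> (3,32.5) [heading=90, draw]
  FD 11.8: (3,32.5) -> (3,44.3) [heading=90, draw]
  RT 180: heading 90 -> 270
  -- iteration 2/6 --
  FD 12.8: (3,44.3) -> (3,31.5) [heading=270, draw]
  FD 14.7: (3,31.5) -> (3,16.8) [heading=270, draw]
  FD 11.8: (3,16.8) -> (3,5) [heading=270, draw]
  RT 180: heading 270 -> 90
  -- iteration 3/6 --
  FD 12.8: (3,5) -> (3,17.8) [heading=90, draw]
  FD 14.7: (3,17.8) -> (3,32.5) [heading=90, draw]
  FD 11.8: (3,32.5) -> (3,44.3) [heading=90, draw]
  RT 180: heading 90 -> 270
  -- iteration 4/6 --
  FD 12.8: (3,44.3) -> (3,31.5) [heading=270, draw]
  FD 14.7: (3,31.5) -> (3,16.8) [heading=270, draw]
  FD 11.8: (3,16.8) -> (3,5) [heading=270, draw]
  RT 180: heading 270 -> 90
  -- iteration 5/6 --
  FD 12.8: (3,5) -> (3,17.8) [heading=90, draw]
  FD 14.7: (3,17.8) -> (3,32.5) [heading=90, draw]
  FD 11.8: (3,32.5) -> (3,44.3) [heading=90, draw]
  RT 180: heading 90 -> 270
  -- iteration 6/6 --
  FD 12.8: (3,44.3) -> (3,31.5) [heading=270, draw]
  FD 14.7: (3,31.5) -> (3,16.8) [heading=270, draw]
  FD 11.8: (3,16.8) -> (3,5) [heading=270, draw]
  RT 180: heading 270 -> 90
]
Final: pos=(3,5), heading=90, 18 segment(s) drawn

Segment lengths:
  seg 1: (3,5) -> (3,17.8), length = 12.8
  seg 2: (3,17.8) -> (3,32.5), length = 14.7
  seg 3: (3,32.5) -> (3,44.3), length = 11.8
  seg 4: (3,44.3) -> (3,31.5), length = 12.8
  seg 5: (3,31.5) -> (3,16.8), length = 14.7
  seg 6: (3,16.8) -> (3,5), length = 11.8
  seg 7: (3,5) -> (3,17.8), length = 12.8
  seg 8: (3,17.8) -> (3,32.5), length = 14.7
  seg 9: (3,32.5) -> (3,44.3), length = 11.8
  seg 10: (3,44.3) -> (3,31.5), length = 12.8
  seg 11: (3,31.5) -> (3,16.8), length = 14.7
  seg 12: (3,16.8) -> (3,5), length = 11.8
  seg 13: (3,5) -> (3,17.8), length = 12.8
  seg 14: (3,17.8) -> (3,32.5), length = 14.7
  seg 15: (3,32.5) -> (3,44.3), length = 11.8
  seg 16: (3,44.3) -> (3,31.5), length = 12.8
  seg 17: (3,31.5) -> (3,16.8), length = 14.7
  seg 18: (3,16.8) -> (3,5), length = 11.8
Total = 235.8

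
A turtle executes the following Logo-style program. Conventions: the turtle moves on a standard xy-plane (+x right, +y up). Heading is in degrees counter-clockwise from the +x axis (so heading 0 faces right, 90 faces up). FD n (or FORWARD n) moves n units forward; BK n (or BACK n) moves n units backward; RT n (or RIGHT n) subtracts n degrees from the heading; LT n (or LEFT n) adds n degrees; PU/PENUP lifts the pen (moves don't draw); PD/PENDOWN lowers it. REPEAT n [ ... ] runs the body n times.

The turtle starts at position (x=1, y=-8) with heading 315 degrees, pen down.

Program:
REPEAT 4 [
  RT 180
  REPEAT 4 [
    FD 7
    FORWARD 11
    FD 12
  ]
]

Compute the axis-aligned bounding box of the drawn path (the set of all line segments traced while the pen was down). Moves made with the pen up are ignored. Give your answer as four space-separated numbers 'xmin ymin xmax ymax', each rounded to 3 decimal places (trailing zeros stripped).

Executing turtle program step by step:
Start: pos=(1,-8), heading=315, pen down
REPEAT 4 [
  -- iteration 1/4 --
  RT 180: heading 315 -> 135
  REPEAT 4 [
    -- iteration 1/4 --
    FD 7: (1,-8) -> (-3.95,-3.05) [heading=135, draw]
    FD 11: (-3.95,-3.05) -> (-11.728,4.728) [heading=135, draw]
    FD 12: (-11.728,4.728) -> (-20.213,13.213) [heading=135, draw]
    -- iteration 2/4 --
    FD 7: (-20.213,13.213) -> (-25.163,18.163) [heading=135, draw]
    FD 11: (-25.163,18.163) -> (-32.941,25.941) [heading=135, draw]
    FD 12: (-32.941,25.941) -> (-41.426,34.426) [heading=135, draw]
    -- iteration 3/4 --
    FD 7: (-41.426,34.426) -> (-46.376,39.376) [heading=135, draw]
    FD 11: (-46.376,39.376) -> (-54.154,47.154) [heading=135, draw]
    FD 12: (-54.154,47.154) -> (-62.64,55.64) [heading=135, draw]
    -- iteration 4/4 --
    FD 7: (-62.64,55.64) -> (-67.589,60.589) [heading=135, draw]
    FD 11: (-67.589,60.589) -> (-75.368,68.368) [heading=135, draw]
    FD 12: (-75.368,68.368) -> (-83.853,76.853) [heading=135, draw]
  ]
  -- iteration 2/4 --
  RT 180: heading 135 -> 315
  REPEAT 4 [
    -- iteration 1/4 --
    FD 7: (-83.853,76.853) -> (-78.903,71.903) [heading=315, draw]
    FD 11: (-78.903,71.903) -> (-71.125,64.125) [heading=315, draw]
    FD 12: (-71.125,64.125) -> (-62.64,55.64) [heading=315, draw]
    -- iteration 2/4 --
    FD 7: (-62.64,55.64) -> (-57.69,50.69) [heading=315, draw]
    FD 11: (-57.69,50.69) -> (-49.912,42.912) [heading=315, draw]
    FD 12: (-49.912,42.912) -> (-41.426,34.426) [heading=315, draw]
    -- iteration 3/4 --
    FD 7: (-41.426,34.426) -> (-36.477,29.477) [heading=315, draw]
    FD 11: (-36.477,29.477) -> (-28.698,21.698) [heading=315, draw]
    FD 12: (-28.698,21.698) -> (-20.213,13.213) [heading=315, draw]
    -- iteration 4/4 --
    FD 7: (-20.213,13.213) -> (-15.263,8.263) [heading=315, draw]
    FD 11: (-15.263,8.263) -> (-7.485,0.485) [heading=315, draw]
    FD 12: (-7.485,0.485) -> (1,-8) [heading=315, draw]
  ]
  -- iteration 3/4 --
  RT 180: heading 315 -> 135
  REPEAT 4 [
    -- iteration 1/4 --
    FD 7: (1,-8) -> (-3.95,-3.05) [heading=135, draw]
    FD 11: (-3.95,-3.05) -> (-11.728,4.728) [heading=135, draw]
    FD 12: (-11.728,4.728) -> (-20.213,13.213) [heading=135, draw]
    -- iteration 2/4 --
    FD 7: (-20.213,13.213) -> (-25.163,18.163) [heading=135, draw]
    FD 11: (-25.163,18.163) -> (-32.941,25.941) [heading=135, draw]
    FD 12: (-32.941,25.941) -> (-41.426,34.426) [heading=135, draw]
    -- iteration 3/4 --
    FD 7: (-41.426,34.426) -> (-46.376,39.376) [heading=135, draw]
    FD 11: (-46.376,39.376) -> (-54.154,47.154) [heading=135, draw]
    FD 12: (-54.154,47.154) -> (-62.64,55.64) [heading=135, draw]
    -- iteration 4/4 --
    FD 7: (-62.64,55.64) -> (-67.589,60.589) [heading=135, draw]
    FD 11: (-67.589,60.589) -> (-75.368,68.368) [heading=135, draw]
    FD 12: (-75.368,68.368) -> (-83.853,76.853) [heading=135, draw]
  ]
  -- iteration 4/4 --
  RT 180: heading 135 -> 315
  REPEAT 4 [
    -- iteration 1/4 --
    FD 7: (-83.853,76.853) -> (-78.903,71.903) [heading=315, draw]
    FD 11: (-78.903,71.903) -> (-71.125,64.125) [heading=315, draw]
    FD 12: (-71.125,64.125) -> (-62.64,55.64) [heading=315, draw]
    -- iteration 2/4 --
    FD 7: (-62.64,55.64) -> (-57.69,50.69) [heading=315, draw]
    FD 11: (-57.69,50.69) -> (-49.912,42.912) [heading=315, draw]
    FD 12: (-49.912,42.912) -> (-41.426,34.426) [heading=315, draw]
    -- iteration 3/4 --
    FD 7: (-41.426,34.426) -> (-36.477,29.477) [heading=315, draw]
    FD 11: (-36.477,29.477) -> (-28.698,21.698) [heading=315, draw]
    FD 12: (-28.698,21.698) -> (-20.213,13.213) [heading=315, draw]
    -- iteration 4/4 --
    FD 7: (-20.213,13.213) -> (-15.263,8.263) [heading=315, draw]
    FD 11: (-15.263,8.263) -> (-7.485,0.485) [heading=315, draw]
    FD 12: (-7.485,0.485) -> (1,-8) [heading=315, draw]
  ]
]
Final: pos=(1,-8), heading=315, 48 segment(s) drawn

Segment endpoints: x in {-83.853, -78.903, -75.368, -71.125, -67.589, -62.64, -57.69, -54.154, -54.154, -49.912, -46.376, -46.376, -41.426, -41.426, -36.477, -32.941, -32.941, -28.698, -28.698, -25.163, -25.163, -20.213, -20.213, -20.213, -15.263, -15.263, -11.728, -11.728, -7.485, -7.485, -3.95, -3.95, 1, 1, 1}, y in {-8, -8, -8, -3.05, -3.05, 0.485, 0.485, 4.728, 4.728, 8.263, 8.263, 13.213, 13.213, 13.213, 18.163, 18.163, 21.698, 21.698, 25.941, 25.941, 29.477, 29.477, 34.426, 34.426, 34.426, 39.376, 39.376, 42.912, 42.912, 47.154, 47.154, 50.69, 50.69, 55.64, 55.64, 55.64, 60.589, 60.589, 64.125, 64.125, 68.368, 68.368, 71.903, 71.903, 76.853, 76.853}
xmin=-83.853, ymin=-8, xmax=1, ymax=76.853

Answer: -83.853 -8 1 76.853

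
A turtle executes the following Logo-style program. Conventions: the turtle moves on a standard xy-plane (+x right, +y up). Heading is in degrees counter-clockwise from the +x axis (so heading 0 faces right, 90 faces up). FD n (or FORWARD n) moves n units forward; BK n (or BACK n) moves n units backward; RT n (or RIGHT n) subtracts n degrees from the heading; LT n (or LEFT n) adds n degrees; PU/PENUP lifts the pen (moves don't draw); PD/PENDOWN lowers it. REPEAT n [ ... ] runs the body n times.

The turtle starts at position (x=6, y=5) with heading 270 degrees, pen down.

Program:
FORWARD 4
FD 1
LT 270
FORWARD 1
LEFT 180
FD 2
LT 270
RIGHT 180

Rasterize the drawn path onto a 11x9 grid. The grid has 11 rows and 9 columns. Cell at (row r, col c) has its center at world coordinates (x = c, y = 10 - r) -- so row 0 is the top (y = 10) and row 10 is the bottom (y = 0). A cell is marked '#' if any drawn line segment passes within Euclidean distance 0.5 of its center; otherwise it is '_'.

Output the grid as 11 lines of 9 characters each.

Segment 0: (6,5) -> (6,1)
Segment 1: (6,1) -> (6,0)
Segment 2: (6,0) -> (5,0)
Segment 3: (5,0) -> (7,-0)

Answer: _________
_________
_________
_________
_________
______#__
______#__
______#__
______#__
______#__
_____###_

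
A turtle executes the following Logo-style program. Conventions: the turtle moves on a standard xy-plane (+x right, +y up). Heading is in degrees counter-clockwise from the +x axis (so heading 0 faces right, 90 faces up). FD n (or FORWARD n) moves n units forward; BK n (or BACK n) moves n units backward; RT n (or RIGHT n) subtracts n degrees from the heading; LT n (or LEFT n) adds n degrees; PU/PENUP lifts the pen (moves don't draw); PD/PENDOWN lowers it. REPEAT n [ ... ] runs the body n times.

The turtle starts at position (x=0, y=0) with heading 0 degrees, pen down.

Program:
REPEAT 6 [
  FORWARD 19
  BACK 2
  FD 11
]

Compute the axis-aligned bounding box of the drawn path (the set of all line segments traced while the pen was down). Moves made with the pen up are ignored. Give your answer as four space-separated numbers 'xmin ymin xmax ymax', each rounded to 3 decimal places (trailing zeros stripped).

Answer: 0 0 168 0

Derivation:
Executing turtle program step by step:
Start: pos=(0,0), heading=0, pen down
REPEAT 6 [
  -- iteration 1/6 --
  FD 19: (0,0) -> (19,0) [heading=0, draw]
  BK 2: (19,0) -> (17,0) [heading=0, draw]
  FD 11: (17,0) -> (28,0) [heading=0, draw]
  -- iteration 2/6 --
  FD 19: (28,0) -> (47,0) [heading=0, draw]
  BK 2: (47,0) -> (45,0) [heading=0, draw]
  FD 11: (45,0) -> (56,0) [heading=0, draw]
  -- iteration 3/6 --
  FD 19: (56,0) -> (75,0) [heading=0, draw]
  BK 2: (75,0) -> (73,0) [heading=0, draw]
  FD 11: (73,0) -> (84,0) [heading=0, draw]
  -- iteration 4/6 --
  FD 19: (84,0) -> (103,0) [heading=0, draw]
  BK 2: (103,0) -> (101,0) [heading=0, draw]
  FD 11: (101,0) -> (112,0) [heading=0, draw]
  -- iteration 5/6 --
  FD 19: (112,0) -> (131,0) [heading=0, draw]
  BK 2: (131,0) -> (129,0) [heading=0, draw]
  FD 11: (129,0) -> (140,0) [heading=0, draw]
  -- iteration 6/6 --
  FD 19: (140,0) -> (159,0) [heading=0, draw]
  BK 2: (159,0) -> (157,0) [heading=0, draw]
  FD 11: (157,0) -> (168,0) [heading=0, draw]
]
Final: pos=(168,0), heading=0, 18 segment(s) drawn

Segment endpoints: x in {0, 17, 19, 28, 45, 47, 56, 73, 75, 84, 101, 103, 112, 129, 131, 140, 157, 159, 168}, y in {0}
xmin=0, ymin=0, xmax=168, ymax=0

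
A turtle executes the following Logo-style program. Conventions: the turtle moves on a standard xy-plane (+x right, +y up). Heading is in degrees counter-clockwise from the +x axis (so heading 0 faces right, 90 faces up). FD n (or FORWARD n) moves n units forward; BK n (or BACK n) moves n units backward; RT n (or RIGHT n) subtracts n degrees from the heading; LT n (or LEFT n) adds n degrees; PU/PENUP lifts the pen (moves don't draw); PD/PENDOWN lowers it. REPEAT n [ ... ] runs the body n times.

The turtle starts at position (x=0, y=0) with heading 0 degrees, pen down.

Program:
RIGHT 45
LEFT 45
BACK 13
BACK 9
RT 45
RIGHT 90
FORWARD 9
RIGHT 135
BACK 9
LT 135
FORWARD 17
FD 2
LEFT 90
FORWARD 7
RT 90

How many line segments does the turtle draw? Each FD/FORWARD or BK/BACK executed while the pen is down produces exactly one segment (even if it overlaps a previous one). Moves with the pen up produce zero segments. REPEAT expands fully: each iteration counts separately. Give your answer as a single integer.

Answer: 7

Derivation:
Executing turtle program step by step:
Start: pos=(0,0), heading=0, pen down
RT 45: heading 0 -> 315
LT 45: heading 315 -> 0
BK 13: (0,0) -> (-13,0) [heading=0, draw]
BK 9: (-13,0) -> (-22,0) [heading=0, draw]
RT 45: heading 0 -> 315
RT 90: heading 315 -> 225
FD 9: (-22,0) -> (-28.364,-6.364) [heading=225, draw]
RT 135: heading 225 -> 90
BK 9: (-28.364,-6.364) -> (-28.364,-15.364) [heading=90, draw]
LT 135: heading 90 -> 225
FD 17: (-28.364,-15.364) -> (-40.385,-27.385) [heading=225, draw]
FD 2: (-40.385,-27.385) -> (-41.799,-28.799) [heading=225, draw]
LT 90: heading 225 -> 315
FD 7: (-41.799,-28.799) -> (-36.849,-33.749) [heading=315, draw]
RT 90: heading 315 -> 225
Final: pos=(-36.849,-33.749), heading=225, 7 segment(s) drawn
Segments drawn: 7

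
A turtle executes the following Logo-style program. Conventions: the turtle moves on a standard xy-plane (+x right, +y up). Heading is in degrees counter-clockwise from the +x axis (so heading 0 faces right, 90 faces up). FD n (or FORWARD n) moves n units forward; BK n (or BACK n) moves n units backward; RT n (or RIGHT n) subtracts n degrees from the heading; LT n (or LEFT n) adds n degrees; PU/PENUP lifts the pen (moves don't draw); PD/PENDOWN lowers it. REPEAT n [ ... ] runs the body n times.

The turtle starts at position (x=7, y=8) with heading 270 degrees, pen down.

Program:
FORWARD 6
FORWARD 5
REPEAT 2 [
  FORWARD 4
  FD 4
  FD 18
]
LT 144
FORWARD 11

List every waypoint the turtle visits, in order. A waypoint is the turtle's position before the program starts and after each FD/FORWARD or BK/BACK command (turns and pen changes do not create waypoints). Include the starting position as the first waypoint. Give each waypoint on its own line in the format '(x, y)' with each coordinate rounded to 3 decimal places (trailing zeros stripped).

Answer: (7, 8)
(7, 2)
(7, -3)
(7, -7)
(7, -11)
(7, -29)
(7, -33)
(7, -37)
(7, -55)
(13.466, -46.101)

Derivation:
Executing turtle program step by step:
Start: pos=(7,8), heading=270, pen down
FD 6: (7,8) -> (7,2) [heading=270, draw]
FD 5: (7,2) -> (7,-3) [heading=270, draw]
REPEAT 2 [
  -- iteration 1/2 --
  FD 4: (7,-3) -> (7,-7) [heading=270, draw]
  FD 4: (7,-7) -> (7,-11) [heading=270, draw]
  FD 18: (7,-11) -> (7,-29) [heading=270, draw]
  -- iteration 2/2 --
  FD 4: (7,-29) -> (7,-33) [heading=270, draw]
  FD 4: (7,-33) -> (7,-37) [heading=270, draw]
  FD 18: (7,-37) -> (7,-55) [heading=270, draw]
]
LT 144: heading 270 -> 54
FD 11: (7,-55) -> (13.466,-46.101) [heading=54, draw]
Final: pos=(13.466,-46.101), heading=54, 9 segment(s) drawn
Waypoints (10 total):
(7, 8)
(7, 2)
(7, -3)
(7, -7)
(7, -11)
(7, -29)
(7, -33)
(7, -37)
(7, -55)
(13.466, -46.101)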